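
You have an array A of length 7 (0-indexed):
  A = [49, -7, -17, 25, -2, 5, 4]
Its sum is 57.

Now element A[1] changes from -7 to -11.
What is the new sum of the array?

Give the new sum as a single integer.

Old value at index 1: -7
New value at index 1: -11
Delta = -11 - -7 = -4
New sum = old_sum + delta = 57 + (-4) = 53

Answer: 53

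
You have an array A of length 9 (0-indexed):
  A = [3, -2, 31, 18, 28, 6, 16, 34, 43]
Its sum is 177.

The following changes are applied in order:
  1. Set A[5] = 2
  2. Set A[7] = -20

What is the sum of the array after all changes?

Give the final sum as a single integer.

Initial sum: 177
Change 1: A[5] 6 -> 2, delta = -4, sum = 173
Change 2: A[7] 34 -> -20, delta = -54, sum = 119

Answer: 119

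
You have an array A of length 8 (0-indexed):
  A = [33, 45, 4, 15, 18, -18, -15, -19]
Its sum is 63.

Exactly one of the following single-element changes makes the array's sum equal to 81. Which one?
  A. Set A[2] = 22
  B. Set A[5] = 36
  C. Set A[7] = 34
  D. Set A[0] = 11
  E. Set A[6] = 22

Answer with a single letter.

Option A: A[2] 4->22, delta=18, new_sum=63+(18)=81 <-- matches target
Option B: A[5] -18->36, delta=54, new_sum=63+(54)=117
Option C: A[7] -19->34, delta=53, new_sum=63+(53)=116
Option D: A[0] 33->11, delta=-22, new_sum=63+(-22)=41
Option E: A[6] -15->22, delta=37, new_sum=63+(37)=100

Answer: A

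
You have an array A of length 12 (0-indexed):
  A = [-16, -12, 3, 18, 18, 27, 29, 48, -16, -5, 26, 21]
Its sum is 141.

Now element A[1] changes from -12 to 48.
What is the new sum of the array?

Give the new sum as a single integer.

Answer: 201

Derivation:
Old value at index 1: -12
New value at index 1: 48
Delta = 48 - -12 = 60
New sum = old_sum + delta = 141 + (60) = 201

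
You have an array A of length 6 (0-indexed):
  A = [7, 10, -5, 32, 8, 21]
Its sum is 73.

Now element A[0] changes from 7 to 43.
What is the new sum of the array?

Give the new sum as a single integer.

Old value at index 0: 7
New value at index 0: 43
Delta = 43 - 7 = 36
New sum = old_sum + delta = 73 + (36) = 109

Answer: 109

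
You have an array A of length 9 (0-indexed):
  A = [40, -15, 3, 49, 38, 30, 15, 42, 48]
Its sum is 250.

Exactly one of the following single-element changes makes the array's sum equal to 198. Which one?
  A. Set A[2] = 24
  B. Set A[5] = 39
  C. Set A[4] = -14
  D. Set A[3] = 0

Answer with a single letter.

Option A: A[2] 3->24, delta=21, new_sum=250+(21)=271
Option B: A[5] 30->39, delta=9, new_sum=250+(9)=259
Option C: A[4] 38->-14, delta=-52, new_sum=250+(-52)=198 <-- matches target
Option D: A[3] 49->0, delta=-49, new_sum=250+(-49)=201

Answer: C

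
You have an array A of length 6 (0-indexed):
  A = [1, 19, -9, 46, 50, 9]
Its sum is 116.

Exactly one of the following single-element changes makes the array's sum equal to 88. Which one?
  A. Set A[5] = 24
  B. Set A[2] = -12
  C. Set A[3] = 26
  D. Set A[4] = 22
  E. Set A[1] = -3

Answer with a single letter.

Answer: D

Derivation:
Option A: A[5] 9->24, delta=15, new_sum=116+(15)=131
Option B: A[2] -9->-12, delta=-3, new_sum=116+(-3)=113
Option C: A[3] 46->26, delta=-20, new_sum=116+(-20)=96
Option D: A[4] 50->22, delta=-28, new_sum=116+(-28)=88 <-- matches target
Option E: A[1] 19->-3, delta=-22, new_sum=116+(-22)=94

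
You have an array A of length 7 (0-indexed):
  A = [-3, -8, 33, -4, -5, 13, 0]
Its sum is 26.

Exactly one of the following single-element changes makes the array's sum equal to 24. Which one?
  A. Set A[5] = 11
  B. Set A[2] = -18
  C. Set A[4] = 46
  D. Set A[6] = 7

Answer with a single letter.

Option A: A[5] 13->11, delta=-2, new_sum=26+(-2)=24 <-- matches target
Option B: A[2] 33->-18, delta=-51, new_sum=26+(-51)=-25
Option C: A[4] -5->46, delta=51, new_sum=26+(51)=77
Option D: A[6] 0->7, delta=7, new_sum=26+(7)=33

Answer: A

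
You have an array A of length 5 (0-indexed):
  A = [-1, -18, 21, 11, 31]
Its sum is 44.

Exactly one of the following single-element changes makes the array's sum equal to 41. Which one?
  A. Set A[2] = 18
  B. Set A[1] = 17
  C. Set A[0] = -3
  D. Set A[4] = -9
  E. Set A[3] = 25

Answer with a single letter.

Option A: A[2] 21->18, delta=-3, new_sum=44+(-3)=41 <-- matches target
Option B: A[1] -18->17, delta=35, new_sum=44+(35)=79
Option C: A[0] -1->-3, delta=-2, new_sum=44+(-2)=42
Option D: A[4] 31->-9, delta=-40, new_sum=44+(-40)=4
Option E: A[3] 11->25, delta=14, new_sum=44+(14)=58

Answer: A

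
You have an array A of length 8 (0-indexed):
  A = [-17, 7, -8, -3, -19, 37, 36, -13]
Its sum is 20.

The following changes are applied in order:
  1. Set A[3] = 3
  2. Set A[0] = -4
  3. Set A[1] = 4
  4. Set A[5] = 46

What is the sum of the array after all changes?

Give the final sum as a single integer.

Answer: 45

Derivation:
Initial sum: 20
Change 1: A[3] -3 -> 3, delta = 6, sum = 26
Change 2: A[0] -17 -> -4, delta = 13, sum = 39
Change 3: A[1] 7 -> 4, delta = -3, sum = 36
Change 4: A[5] 37 -> 46, delta = 9, sum = 45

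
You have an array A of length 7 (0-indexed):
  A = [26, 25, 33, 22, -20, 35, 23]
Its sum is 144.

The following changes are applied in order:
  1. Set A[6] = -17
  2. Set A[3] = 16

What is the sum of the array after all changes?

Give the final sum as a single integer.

Initial sum: 144
Change 1: A[6] 23 -> -17, delta = -40, sum = 104
Change 2: A[3] 22 -> 16, delta = -6, sum = 98

Answer: 98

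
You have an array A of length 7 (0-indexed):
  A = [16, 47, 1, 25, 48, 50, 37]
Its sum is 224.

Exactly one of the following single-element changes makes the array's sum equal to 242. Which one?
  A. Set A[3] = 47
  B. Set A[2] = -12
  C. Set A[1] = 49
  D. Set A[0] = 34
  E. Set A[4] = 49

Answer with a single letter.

Answer: D

Derivation:
Option A: A[3] 25->47, delta=22, new_sum=224+(22)=246
Option B: A[2] 1->-12, delta=-13, new_sum=224+(-13)=211
Option C: A[1] 47->49, delta=2, new_sum=224+(2)=226
Option D: A[0] 16->34, delta=18, new_sum=224+(18)=242 <-- matches target
Option E: A[4] 48->49, delta=1, new_sum=224+(1)=225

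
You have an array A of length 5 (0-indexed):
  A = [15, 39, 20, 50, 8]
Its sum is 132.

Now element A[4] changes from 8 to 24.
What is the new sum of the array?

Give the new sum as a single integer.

Old value at index 4: 8
New value at index 4: 24
Delta = 24 - 8 = 16
New sum = old_sum + delta = 132 + (16) = 148

Answer: 148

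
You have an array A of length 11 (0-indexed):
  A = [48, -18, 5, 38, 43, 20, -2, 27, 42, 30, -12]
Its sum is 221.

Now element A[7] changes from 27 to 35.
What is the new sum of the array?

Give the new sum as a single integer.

Answer: 229

Derivation:
Old value at index 7: 27
New value at index 7: 35
Delta = 35 - 27 = 8
New sum = old_sum + delta = 221 + (8) = 229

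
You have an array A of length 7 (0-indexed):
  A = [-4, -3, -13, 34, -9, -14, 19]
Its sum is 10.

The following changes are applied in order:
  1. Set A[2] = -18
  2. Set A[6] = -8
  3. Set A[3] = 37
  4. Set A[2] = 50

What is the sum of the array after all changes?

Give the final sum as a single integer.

Answer: 49

Derivation:
Initial sum: 10
Change 1: A[2] -13 -> -18, delta = -5, sum = 5
Change 2: A[6] 19 -> -8, delta = -27, sum = -22
Change 3: A[3] 34 -> 37, delta = 3, sum = -19
Change 4: A[2] -18 -> 50, delta = 68, sum = 49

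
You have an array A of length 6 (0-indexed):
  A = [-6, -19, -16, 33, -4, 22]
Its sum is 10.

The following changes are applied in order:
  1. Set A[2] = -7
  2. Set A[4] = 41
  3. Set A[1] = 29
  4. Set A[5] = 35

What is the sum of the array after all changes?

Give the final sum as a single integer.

Initial sum: 10
Change 1: A[2] -16 -> -7, delta = 9, sum = 19
Change 2: A[4] -4 -> 41, delta = 45, sum = 64
Change 3: A[1] -19 -> 29, delta = 48, sum = 112
Change 4: A[5] 22 -> 35, delta = 13, sum = 125

Answer: 125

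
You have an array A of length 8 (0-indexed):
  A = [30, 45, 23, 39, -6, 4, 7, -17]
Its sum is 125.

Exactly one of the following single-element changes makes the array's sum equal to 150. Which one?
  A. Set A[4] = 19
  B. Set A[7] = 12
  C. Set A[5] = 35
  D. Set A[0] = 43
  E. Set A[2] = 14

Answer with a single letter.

Answer: A

Derivation:
Option A: A[4] -6->19, delta=25, new_sum=125+(25)=150 <-- matches target
Option B: A[7] -17->12, delta=29, new_sum=125+(29)=154
Option C: A[5] 4->35, delta=31, new_sum=125+(31)=156
Option D: A[0] 30->43, delta=13, new_sum=125+(13)=138
Option E: A[2] 23->14, delta=-9, new_sum=125+(-9)=116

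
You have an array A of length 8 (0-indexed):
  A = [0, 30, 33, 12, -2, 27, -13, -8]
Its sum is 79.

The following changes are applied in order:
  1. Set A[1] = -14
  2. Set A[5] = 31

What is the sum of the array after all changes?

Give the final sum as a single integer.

Answer: 39

Derivation:
Initial sum: 79
Change 1: A[1] 30 -> -14, delta = -44, sum = 35
Change 2: A[5] 27 -> 31, delta = 4, sum = 39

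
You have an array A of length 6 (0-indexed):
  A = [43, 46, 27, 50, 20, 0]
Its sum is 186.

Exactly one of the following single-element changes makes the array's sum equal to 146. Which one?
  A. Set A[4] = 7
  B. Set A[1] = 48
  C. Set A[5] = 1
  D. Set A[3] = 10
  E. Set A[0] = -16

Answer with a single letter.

Answer: D

Derivation:
Option A: A[4] 20->7, delta=-13, new_sum=186+(-13)=173
Option B: A[1] 46->48, delta=2, new_sum=186+(2)=188
Option C: A[5] 0->1, delta=1, new_sum=186+(1)=187
Option D: A[3] 50->10, delta=-40, new_sum=186+(-40)=146 <-- matches target
Option E: A[0] 43->-16, delta=-59, new_sum=186+(-59)=127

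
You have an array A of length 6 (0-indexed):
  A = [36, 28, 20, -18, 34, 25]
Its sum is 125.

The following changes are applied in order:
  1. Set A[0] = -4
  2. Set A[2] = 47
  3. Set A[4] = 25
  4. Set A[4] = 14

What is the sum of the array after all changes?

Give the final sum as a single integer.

Initial sum: 125
Change 1: A[0] 36 -> -4, delta = -40, sum = 85
Change 2: A[2] 20 -> 47, delta = 27, sum = 112
Change 3: A[4] 34 -> 25, delta = -9, sum = 103
Change 4: A[4] 25 -> 14, delta = -11, sum = 92

Answer: 92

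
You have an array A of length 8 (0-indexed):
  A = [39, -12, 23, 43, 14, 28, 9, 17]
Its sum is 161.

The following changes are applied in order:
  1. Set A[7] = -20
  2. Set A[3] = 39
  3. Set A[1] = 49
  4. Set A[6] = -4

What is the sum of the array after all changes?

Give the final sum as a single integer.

Answer: 168

Derivation:
Initial sum: 161
Change 1: A[7] 17 -> -20, delta = -37, sum = 124
Change 2: A[3] 43 -> 39, delta = -4, sum = 120
Change 3: A[1] -12 -> 49, delta = 61, sum = 181
Change 4: A[6] 9 -> -4, delta = -13, sum = 168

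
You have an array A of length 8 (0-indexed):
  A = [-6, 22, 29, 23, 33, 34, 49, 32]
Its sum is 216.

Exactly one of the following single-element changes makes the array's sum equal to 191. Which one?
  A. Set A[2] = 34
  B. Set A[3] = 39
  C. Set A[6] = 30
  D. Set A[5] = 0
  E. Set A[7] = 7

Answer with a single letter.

Answer: E

Derivation:
Option A: A[2] 29->34, delta=5, new_sum=216+(5)=221
Option B: A[3] 23->39, delta=16, new_sum=216+(16)=232
Option C: A[6] 49->30, delta=-19, new_sum=216+(-19)=197
Option D: A[5] 34->0, delta=-34, new_sum=216+(-34)=182
Option E: A[7] 32->7, delta=-25, new_sum=216+(-25)=191 <-- matches target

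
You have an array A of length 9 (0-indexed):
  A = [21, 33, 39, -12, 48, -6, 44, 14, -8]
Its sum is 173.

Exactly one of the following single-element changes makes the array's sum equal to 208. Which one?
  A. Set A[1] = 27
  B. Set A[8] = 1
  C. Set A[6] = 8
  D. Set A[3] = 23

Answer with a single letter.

Option A: A[1] 33->27, delta=-6, new_sum=173+(-6)=167
Option B: A[8] -8->1, delta=9, new_sum=173+(9)=182
Option C: A[6] 44->8, delta=-36, new_sum=173+(-36)=137
Option D: A[3] -12->23, delta=35, new_sum=173+(35)=208 <-- matches target

Answer: D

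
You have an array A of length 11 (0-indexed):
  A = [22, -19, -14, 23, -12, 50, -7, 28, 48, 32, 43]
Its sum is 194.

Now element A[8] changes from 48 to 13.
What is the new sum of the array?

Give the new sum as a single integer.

Old value at index 8: 48
New value at index 8: 13
Delta = 13 - 48 = -35
New sum = old_sum + delta = 194 + (-35) = 159

Answer: 159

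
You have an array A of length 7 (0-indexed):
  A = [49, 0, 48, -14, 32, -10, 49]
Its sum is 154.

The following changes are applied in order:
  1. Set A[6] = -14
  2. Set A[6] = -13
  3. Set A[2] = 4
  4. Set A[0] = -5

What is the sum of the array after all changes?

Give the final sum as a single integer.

Initial sum: 154
Change 1: A[6] 49 -> -14, delta = -63, sum = 91
Change 2: A[6] -14 -> -13, delta = 1, sum = 92
Change 3: A[2] 48 -> 4, delta = -44, sum = 48
Change 4: A[0] 49 -> -5, delta = -54, sum = -6

Answer: -6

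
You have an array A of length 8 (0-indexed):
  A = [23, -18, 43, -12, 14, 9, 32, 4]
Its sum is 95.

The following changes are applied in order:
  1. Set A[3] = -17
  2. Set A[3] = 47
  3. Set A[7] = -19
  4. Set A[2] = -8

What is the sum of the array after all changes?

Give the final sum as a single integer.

Answer: 80

Derivation:
Initial sum: 95
Change 1: A[3] -12 -> -17, delta = -5, sum = 90
Change 2: A[3] -17 -> 47, delta = 64, sum = 154
Change 3: A[7] 4 -> -19, delta = -23, sum = 131
Change 4: A[2] 43 -> -8, delta = -51, sum = 80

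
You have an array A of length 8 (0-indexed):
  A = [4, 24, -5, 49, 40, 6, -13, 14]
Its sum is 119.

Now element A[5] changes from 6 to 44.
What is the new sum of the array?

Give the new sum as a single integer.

Old value at index 5: 6
New value at index 5: 44
Delta = 44 - 6 = 38
New sum = old_sum + delta = 119 + (38) = 157

Answer: 157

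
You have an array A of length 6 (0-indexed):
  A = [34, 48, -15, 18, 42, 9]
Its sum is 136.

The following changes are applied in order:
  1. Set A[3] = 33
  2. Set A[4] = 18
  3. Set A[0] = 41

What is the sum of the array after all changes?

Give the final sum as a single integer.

Answer: 134

Derivation:
Initial sum: 136
Change 1: A[3] 18 -> 33, delta = 15, sum = 151
Change 2: A[4] 42 -> 18, delta = -24, sum = 127
Change 3: A[0] 34 -> 41, delta = 7, sum = 134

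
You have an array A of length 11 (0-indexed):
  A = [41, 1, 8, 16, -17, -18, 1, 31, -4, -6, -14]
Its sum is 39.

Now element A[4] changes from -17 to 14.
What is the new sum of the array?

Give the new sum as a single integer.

Answer: 70

Derivation:
Old value at index 4: -17
New value at index 4: 14
Delta = 14 - -17 = 31
New sum = old_sum + delta = 39 + (31) = 70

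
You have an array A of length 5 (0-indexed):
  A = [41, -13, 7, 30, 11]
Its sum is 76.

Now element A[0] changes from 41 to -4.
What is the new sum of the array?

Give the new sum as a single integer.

Old value at index 0: 41
New value at index 0: -4
Delta = -4 - 41 = -45
New sum = old_sum + delta = 76 + (-45) = 31

Answer: 31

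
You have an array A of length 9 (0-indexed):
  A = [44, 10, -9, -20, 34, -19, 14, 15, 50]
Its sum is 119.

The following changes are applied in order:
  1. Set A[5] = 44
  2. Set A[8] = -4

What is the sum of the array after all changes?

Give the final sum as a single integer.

Answer: 128

Derivation:
Initial sum: 119
Change 1: A[5] -19 -> 44, delta = 63, sum = 182
Change 2: A[8] 50 -> -4, delta = -54, sum = 128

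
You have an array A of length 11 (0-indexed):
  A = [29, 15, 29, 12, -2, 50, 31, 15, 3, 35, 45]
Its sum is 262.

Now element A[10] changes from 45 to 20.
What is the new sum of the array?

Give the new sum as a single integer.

Old value at index 10: 45
New value at index 10: 20
Delta = 20 - 45 = -25
New sum = old_sum + delta = 262 + (-25) = 237

Answer: 237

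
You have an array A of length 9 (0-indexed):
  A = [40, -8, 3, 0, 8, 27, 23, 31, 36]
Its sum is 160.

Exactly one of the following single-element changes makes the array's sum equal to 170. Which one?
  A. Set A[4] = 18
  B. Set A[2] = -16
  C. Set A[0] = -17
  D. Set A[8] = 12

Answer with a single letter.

Option A: A[4] 8->18, delta=10, new_sum=160+(10)=170 <-- matches target
Option B: A[2] 3->-16, delta=-19, new_sum=160+(-19)=141
Option C: A[0] 40->-17, delta=-57, new_sum=160+(-57)=103
Option D: A[8] 36->12, delta=-24, new_sum=160+(-24)=136

Answer: A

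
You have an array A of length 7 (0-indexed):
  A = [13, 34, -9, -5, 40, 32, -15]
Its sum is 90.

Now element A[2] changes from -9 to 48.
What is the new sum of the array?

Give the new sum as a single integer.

Old value at index 2: -9
New value at index 2: 48
Delta = 48 - -9 = 57
New sum = old_sum + delta = 90 + (57) = 147

Answer: 147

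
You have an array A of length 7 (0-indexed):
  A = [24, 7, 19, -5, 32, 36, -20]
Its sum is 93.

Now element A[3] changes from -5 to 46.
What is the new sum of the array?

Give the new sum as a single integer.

Old value at index 3: -5
New value at index 3: 46
Delta = 46 - -5 = 51
New sum = old_sum + delta = 93 + (51) = 144

Answer: 144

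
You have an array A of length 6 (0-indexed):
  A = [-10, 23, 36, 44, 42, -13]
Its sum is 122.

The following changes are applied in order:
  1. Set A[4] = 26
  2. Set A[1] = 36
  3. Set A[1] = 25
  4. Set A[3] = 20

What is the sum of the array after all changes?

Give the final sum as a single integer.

Initial sum: 122
Change 1: A[4] 42 -> 26, delta = -16, sum = 106
Change 2: A[1] 23 -> 36, delta = 13, sum = 119
Change 3: A[1] 36 -> 25, delta = -11, sum = 108
Change 4: A[3] 44 -> 20, delta = -24, sum = 84

Answer: 84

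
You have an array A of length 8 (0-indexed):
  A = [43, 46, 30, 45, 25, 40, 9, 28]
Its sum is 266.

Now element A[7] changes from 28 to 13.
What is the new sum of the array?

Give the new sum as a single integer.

Answer: 251

Derivation:
Old value at index 7: 28
New value at index 7: 13
Delta = 13 - 28 = -15
New sum = old_sum + delta = 266 + (-15) = 251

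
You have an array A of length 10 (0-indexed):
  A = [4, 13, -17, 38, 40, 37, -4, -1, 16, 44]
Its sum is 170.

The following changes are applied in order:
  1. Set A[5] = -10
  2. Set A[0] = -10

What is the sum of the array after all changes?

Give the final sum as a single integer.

Initial sum: 170
Change 1: A[5] 37 -> -10, delta = -47, sum = 123
Change 2: A[0] 4 -> -10, delta = -14, sum = 109

Answer: 109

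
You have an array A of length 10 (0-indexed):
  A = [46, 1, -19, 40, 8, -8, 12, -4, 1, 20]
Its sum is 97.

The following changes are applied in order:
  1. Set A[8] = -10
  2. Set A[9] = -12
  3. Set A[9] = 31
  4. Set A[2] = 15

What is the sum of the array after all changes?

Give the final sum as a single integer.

Answer: 131

Derivation:
Initial sum: 97
Change 1: A[8] 1 -> -10, delta = -11, sum = 86
Change 2: A[9] 20 -> -12, delta = -32, sum = 54
Change 3: A[9] -12 -> 31, delta = 43, sum = 97
Change 4: A[2] -19 -> 15, delta = 34, sum = 131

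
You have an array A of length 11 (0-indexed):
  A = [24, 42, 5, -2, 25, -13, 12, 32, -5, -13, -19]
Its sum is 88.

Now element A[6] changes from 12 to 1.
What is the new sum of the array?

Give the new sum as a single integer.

Old value at index 6: 12
New value at index 6: 1
Delta = 1 - 12 = -11
New sum = old_sum + delta = 88 + (-11) = 77

Answer: 77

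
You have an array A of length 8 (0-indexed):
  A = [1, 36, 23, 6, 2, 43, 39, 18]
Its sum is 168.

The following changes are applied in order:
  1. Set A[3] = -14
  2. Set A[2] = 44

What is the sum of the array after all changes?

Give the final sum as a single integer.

Initial sum: 168
Change 1: A[3] 6 -> -14, delta = -20, sum = 148
Change 2: A[2] 23 -> 44, delta = 21, sum = 169

Answer: 169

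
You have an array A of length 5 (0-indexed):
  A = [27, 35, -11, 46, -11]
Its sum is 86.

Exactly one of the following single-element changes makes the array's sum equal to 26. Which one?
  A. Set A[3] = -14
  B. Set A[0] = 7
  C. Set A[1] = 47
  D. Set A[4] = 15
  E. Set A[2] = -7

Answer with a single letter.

Option A: A[3] 46->-14, delta=-60, new_sum=86+(-60)=26 <-- matches target
Option B: A[0] 27->7, delta=-20, new_sum=86+(-20)=66
Option C: A[1] 35->47, delta=12, new_sum=86+(12)=98
Option D: A[4] -11->15, delta=26, new_sum=86+(26)=112
Option E: A[2] -11->-7, delta=4, new_sum=86+(4)=90

Answer: A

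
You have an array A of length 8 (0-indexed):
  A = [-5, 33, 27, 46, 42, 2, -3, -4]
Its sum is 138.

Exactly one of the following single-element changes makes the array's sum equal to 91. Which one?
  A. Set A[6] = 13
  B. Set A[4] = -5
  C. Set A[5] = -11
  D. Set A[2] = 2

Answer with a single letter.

Answer: B

Derivation:
Option A: A[6] -3->13, delta=16, new_sum=138+(16)=154
Option B: A[4] 42->-5, delta=-47, new_sum=138+(-47)=91 <-- matches target
Option C: A[5] 2->-11, delta=-13, new_sum=138+(-13)=125
Option D: A[2] 27->2, delta=-25, new_sum=138+(-25)=113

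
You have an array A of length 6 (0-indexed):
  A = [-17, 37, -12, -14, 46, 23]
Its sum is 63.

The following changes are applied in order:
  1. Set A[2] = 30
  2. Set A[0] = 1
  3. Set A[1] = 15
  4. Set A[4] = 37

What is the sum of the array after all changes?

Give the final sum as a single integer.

Initial sum: 63
Change 1: A[2] -12 -> 30, delta = 42, sum = 105
Change 2: A[0] -17 -> 1, delta = 18, sum = 123
Change 3: A[1] 37 -> 15, delta = -22, sum = 101
Change 4: A[4] 46 -> 37, delta = -9, sum = 92

Answer: 92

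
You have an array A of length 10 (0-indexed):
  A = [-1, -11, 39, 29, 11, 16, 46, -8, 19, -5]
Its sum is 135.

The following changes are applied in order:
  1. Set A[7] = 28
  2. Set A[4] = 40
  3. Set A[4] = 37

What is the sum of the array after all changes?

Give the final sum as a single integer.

Initial sum: 135
Change 1: A[7] -8 -> 28, delta = 36, sum = 171
Change 2: A[4] 11 -> 40, delta = 29, sum = 200
Change 3: A[4] 40 -> 37, delta = -3, sum = 197

Answer: 197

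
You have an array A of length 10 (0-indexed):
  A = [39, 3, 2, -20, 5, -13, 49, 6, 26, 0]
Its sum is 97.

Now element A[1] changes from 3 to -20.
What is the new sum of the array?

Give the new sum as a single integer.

Answer: 74

Derivation:
Old value at index 1: 3
New value at index 1: -20
Delta = -20 - 3 = -23
New sum = old_sum + delta = 97 + (-23) = 74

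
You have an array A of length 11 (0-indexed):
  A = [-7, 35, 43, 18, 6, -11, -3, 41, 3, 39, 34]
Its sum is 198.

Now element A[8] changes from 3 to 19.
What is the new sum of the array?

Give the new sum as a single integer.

Old value at index 8: 3
New value at index 8: 19
Delta = 19 - 3 = 16
New sum = old_sum + delta = 198 + (16) = 214

Answer: 214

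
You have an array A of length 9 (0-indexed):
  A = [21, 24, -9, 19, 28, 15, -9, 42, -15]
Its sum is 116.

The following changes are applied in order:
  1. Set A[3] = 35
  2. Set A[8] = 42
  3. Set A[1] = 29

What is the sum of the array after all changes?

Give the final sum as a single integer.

Answer: 194

Derivation:
Initial sum: 116
Change 1: A[3] 19 -> 35, delta = 16, sum = 132
Change 2: A[8] -15 -> 42, delta = 57, sum = 189
Change 3: A[1] 24 -> 29, delta = 5, sum = 194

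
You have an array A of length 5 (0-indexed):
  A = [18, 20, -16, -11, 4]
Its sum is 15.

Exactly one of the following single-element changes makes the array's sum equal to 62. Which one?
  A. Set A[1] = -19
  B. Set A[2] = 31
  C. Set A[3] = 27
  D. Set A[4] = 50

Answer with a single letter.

Answer: B

Derivation:
Option A: A[1] 20->-19, delta=-39, new_sum=15+(-39)=-24
Option B: A[2] -16->31, delta=47, new_sum=15+(47)=62 <-- matches target
Option C: A[3] -11->27, delta=38, new_sum=15+(38)=53
Option D: A[4] 4->50, delta=46, new_sum=15+(46)=61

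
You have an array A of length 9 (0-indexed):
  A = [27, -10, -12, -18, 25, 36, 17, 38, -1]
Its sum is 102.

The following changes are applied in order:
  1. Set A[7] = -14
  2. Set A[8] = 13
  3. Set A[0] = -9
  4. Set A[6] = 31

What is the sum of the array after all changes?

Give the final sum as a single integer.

Initial sum: 102
Change 1: A[7] 38 -> -14, delta = -52, sum = 50
Change 2: A[8] -1 -> 13, delta = 14, sum = 64
Change 3: A[0] 27 -> -9, delta = -36, sum = 28
Change 4: A[6] 17 -> 31, delta = 14, sum = 42

Answer: 42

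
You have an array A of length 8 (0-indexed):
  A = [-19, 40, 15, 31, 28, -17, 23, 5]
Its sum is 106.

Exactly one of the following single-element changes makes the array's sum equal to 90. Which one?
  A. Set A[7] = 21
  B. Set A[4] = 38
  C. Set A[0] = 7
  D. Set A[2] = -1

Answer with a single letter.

Option A: A[7] 5->21, delta=16, new_sum=106+(16)=122
Option B: A[4] 28->38, delta=10, new_sum=106+(10)=116
Option C: A[0] -19->7, delta=26, new_sum=106+(26)=132
Option D: A[2] 15->-1, delta=-16, new_sum=106+(-16)=90 <-- matches target

Answer: D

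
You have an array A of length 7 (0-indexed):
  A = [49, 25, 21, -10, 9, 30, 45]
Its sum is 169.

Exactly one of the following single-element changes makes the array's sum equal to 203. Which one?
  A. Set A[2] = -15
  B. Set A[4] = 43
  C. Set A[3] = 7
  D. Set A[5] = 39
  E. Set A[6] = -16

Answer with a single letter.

Answer: B

Derivation:
Option A: A[2] 21->-15, delta=-36, new_sum=169+(-36)=133
Option B: A[4] 9->43, delta=34, new_sum=169+(34)=203 <-- matches target
Option C: A[3] -10->7, delta=17, new_sum=169+(17)=186
Option D: A[5] 30->39, delta=9, new_sum=169+(9)=178
Option E: A[6] 45->-16, delta=-61, new_sum=169+(-61)=108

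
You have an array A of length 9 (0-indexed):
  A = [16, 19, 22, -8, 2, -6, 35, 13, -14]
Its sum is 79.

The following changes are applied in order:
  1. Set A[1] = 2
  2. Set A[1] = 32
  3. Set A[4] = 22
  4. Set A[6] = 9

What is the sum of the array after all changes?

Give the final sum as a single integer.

Initial sum: 79
Change 1: A[1] 19 -> 2, delta = -17, sum = 62
Change 2: A[1] 2 -> 32, delta = 30, sum = 92
Change 3: A[4] 2 -> 22, delta = 20, sum = 112
Change 4: A[6] 35 -> 9, delta = -26, sum = 86

Answer: 86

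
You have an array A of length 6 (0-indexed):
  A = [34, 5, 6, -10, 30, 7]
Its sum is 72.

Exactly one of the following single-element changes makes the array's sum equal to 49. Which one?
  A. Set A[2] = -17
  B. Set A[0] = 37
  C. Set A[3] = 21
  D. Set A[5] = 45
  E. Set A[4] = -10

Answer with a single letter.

Answer: A

Derivation:
Option A: A[2] 6->-17, delta=-23, new_sum=72+(-23)=49 <-- matches target
Option B: A[0] 34->37, delta=3, new_sum=72+(3)=75
Option C: A[3] -10->21, delta=31, new_sum=72+(31)=103
Option D: A[5] 7->45, delta=38, new_sum=72+(38)=110
Option E: A[4] 30->-10, delta=-40, new_sum=72+(-40)=32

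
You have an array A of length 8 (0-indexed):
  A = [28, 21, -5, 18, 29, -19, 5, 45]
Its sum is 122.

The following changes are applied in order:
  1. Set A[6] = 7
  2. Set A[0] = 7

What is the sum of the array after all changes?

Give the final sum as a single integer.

Initial sum: 122
Change 1: A[6] 5 -> 7, delta = 2, sum = 124
Change 2: A[0] 28 -> 7, delta = -21, sum = 103

Answer: 103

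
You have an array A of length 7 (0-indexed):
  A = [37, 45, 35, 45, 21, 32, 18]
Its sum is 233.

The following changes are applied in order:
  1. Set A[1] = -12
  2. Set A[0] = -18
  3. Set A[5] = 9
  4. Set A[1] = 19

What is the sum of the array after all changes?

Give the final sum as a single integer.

Answer: 129

Derivation:
Initial sum: 233
Change 1: A[1] 45 -> -12, delta = -57, sum = 176
Change 2: A[0] 37 -> -18, delta = -55, sum = 121
Change 3: A[5] 32 -> 9, delta = -23, sum = 98
Change 4: A[1] -12 -> 19, delta = 31, sum = 129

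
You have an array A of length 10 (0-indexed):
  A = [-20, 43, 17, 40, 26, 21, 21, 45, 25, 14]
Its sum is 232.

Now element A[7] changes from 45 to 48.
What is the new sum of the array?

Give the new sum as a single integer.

Answer: 235

Derivation:
Old value at index 7: 45
New value at index 7: 48
Delta = 48 - 45 = 3
New sum = old_sum + delta = 232 + (3) = 235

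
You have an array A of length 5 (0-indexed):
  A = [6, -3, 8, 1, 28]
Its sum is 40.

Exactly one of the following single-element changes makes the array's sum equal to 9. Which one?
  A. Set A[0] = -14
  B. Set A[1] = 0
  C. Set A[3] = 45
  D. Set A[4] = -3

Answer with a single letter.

Option A: A[0] 6->-14, delta=-20, new_sum=40+(-20)=20
Option B: A[1] -3->0, delta=3, new_sum=40+(3)=43
Option C: A[3] 1->45, delta=44, new_sum=40+(44)=84
Option D: A[4] 28->-3, delta=-31, new_sum=40+(-31)=9 <-- matches target

Answer: D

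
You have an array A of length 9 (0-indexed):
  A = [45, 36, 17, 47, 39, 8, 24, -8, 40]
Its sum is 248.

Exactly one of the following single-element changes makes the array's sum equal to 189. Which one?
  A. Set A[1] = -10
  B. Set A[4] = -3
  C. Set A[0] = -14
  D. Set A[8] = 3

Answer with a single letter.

Answer: C

Derivation:
Option A: A[1] 36->-10, delta=-46, new_sum=248+(-46)=202
Option B: A[4] 39->-3, delta=-42, new_sum=248+(-42)=206
Option C: A[0] 45->-14, delta=-59, new_sum=248+(-59)=189 <-- matches target
Option D: A[8] 40->3, delta=-37, new_sum=248+(-37)=211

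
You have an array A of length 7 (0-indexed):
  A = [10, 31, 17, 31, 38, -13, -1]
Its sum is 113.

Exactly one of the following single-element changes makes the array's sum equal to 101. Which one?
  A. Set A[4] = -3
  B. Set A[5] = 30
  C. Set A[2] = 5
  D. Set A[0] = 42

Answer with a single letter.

Option A: A[4] 38->-3, delta=-41, new_sum=113+(-41)=72
Option B: A[5] -13->30, delta=43, new_sum=113+(43)=156
Option C: A[2] 17->5, delta=-12, new_sum=113+(-12)=101 <-- matches target
Option D: A[0] 10->42, delta=32, new_sum=113+(32)=145

Answer: C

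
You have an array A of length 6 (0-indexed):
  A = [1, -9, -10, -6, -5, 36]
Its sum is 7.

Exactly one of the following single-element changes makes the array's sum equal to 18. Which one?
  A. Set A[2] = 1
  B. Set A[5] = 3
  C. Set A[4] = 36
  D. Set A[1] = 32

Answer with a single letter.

Answer: A

Derivation:
Option A: A[2] -10->1, delta=11, new_sum=7+(11)=18 <-- matches target
Option B: A[5] 36->3, delta=-33, new_sum=7+(-33)=-26
Option C: A[4] -5->36, delta=41, new_sum=7+(41)=48
Option D: A[1] -9->32, delta=41, new_sum=7+(41)=48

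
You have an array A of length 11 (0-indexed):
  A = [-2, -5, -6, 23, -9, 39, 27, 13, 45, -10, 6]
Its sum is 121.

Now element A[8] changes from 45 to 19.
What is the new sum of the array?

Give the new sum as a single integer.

Old value at index 8: 45
New value at index 8: 19
Delta = 19 - 45 = -26
New sum = old_sum + delta = 121 + (-26) = 95

Answer: 95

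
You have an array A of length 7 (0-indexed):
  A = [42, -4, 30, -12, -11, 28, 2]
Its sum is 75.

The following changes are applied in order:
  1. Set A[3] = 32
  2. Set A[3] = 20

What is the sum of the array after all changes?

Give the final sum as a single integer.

Initial sum: 75
Change 1: A[3] -12 -> 32, delta = 44, sum = 119
Change 2: A[3] 32 -> 20, delta = -12, sum = 107

Answer: 107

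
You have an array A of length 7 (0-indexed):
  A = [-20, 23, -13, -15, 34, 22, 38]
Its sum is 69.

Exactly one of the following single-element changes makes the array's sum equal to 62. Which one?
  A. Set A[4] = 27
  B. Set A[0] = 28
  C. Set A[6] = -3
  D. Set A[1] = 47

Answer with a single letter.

Option A: A[4] 34->27, delta=-7, new_sum=69+(-7)=62 <-- matches target
Option B: A[0] -20->28, delta=48, new_sum=69+(48)=117
Option C: A[6] 38->-3, delta=-41, new_sum=69+(-41)=28
Option D: A[1] 23->47, delta=24, new_sum=69+(24)=93

Answer: A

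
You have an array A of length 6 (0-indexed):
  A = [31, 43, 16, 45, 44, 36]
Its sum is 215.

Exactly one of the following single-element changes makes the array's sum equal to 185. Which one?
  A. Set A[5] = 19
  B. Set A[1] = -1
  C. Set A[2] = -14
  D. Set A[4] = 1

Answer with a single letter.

Option A: A[5] 36->19, delta=-17, new_sum=215+(-17)=198
Option B: A[1] 43->-1, delta=-44, new_sum=215+(-44)=171
Option C: A[2] 16->-14, delta=-30, new_sum=215+(-30)=185 <-- matches target
Option D: A[4] 44->1, delta=-43, new_sum=215+(-43)=172

Answer: C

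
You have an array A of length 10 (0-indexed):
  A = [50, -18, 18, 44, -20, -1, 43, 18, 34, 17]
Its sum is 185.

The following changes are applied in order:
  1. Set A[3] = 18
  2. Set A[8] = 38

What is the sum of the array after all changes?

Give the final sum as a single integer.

Answer: 163

Derivation:
Initial sum: 185
Change 1: A[3] 44 -> 18, delta = -26, sum = 159
Change 2: A[8] 34 -> 38, delta = 4, sum = 163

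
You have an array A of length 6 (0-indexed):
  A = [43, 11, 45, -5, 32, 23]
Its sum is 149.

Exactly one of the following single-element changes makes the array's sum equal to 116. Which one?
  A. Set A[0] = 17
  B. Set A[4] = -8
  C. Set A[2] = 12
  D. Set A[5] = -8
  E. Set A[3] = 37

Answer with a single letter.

Option A: A[0] 43->17, delta=-26, new_sum=149+(-26)=123
Option B: A[4] 32->-8, delta=-40, new_sum=149+(-40)=109
Option C: A[2] 45->12, delta=-33, new_sum=149+(-33)=116 <-- matches target
Option D: A[5] 23->-8, delta=-31, new_sum=149+(-31)=118
Option E: A[3] -5->37, delta=42, new_sum=149+(42)=191

Answer: C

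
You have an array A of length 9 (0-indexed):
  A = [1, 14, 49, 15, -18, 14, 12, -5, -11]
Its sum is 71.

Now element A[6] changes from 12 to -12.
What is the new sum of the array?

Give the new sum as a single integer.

Answer: 47

Derivation:
Old value at index 6: 12
New value at index 6: -12
Delta = -12 - 12 = -24
New sum = old_sum + delta = 71 + (-24) = 47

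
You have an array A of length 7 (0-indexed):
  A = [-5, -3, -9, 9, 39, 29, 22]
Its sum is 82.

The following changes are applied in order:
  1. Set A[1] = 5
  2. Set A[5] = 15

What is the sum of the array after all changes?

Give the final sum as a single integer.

Answer: 76

Derivation:
Initial sum: 82
Change 1: A[1] -3 -> 5, delta = 8, sum = 90
Change 2: A[5] 29 -> 15, delta = -14, sum = 76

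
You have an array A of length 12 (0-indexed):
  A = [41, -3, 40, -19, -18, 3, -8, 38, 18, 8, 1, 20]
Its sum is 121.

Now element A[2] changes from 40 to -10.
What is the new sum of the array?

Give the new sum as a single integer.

Old value at index 2: 40
New value at index 2: -10
Delta = -10 - 40 = -50
New sum = old_sum + delta = 121 + (-50) = 71

Answer: 71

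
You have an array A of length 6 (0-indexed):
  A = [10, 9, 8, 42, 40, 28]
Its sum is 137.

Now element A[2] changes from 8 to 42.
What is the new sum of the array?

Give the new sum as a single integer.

Answer: 171

Derivation:
Old value at index 2: 8
New value at index 2: 42
Delta = 42 - 8 = 34
New sum = old_sum + delta = 137 + (34) = 171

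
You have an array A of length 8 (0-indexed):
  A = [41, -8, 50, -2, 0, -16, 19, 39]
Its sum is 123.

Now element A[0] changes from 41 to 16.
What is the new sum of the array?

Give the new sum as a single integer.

Answer: 98

Derivation:
Old value at index 0: 41
New value at index 0: 16
Delta = 16 - 41 = -25
New sum = old_sum + delta = 123 + (-25) = 98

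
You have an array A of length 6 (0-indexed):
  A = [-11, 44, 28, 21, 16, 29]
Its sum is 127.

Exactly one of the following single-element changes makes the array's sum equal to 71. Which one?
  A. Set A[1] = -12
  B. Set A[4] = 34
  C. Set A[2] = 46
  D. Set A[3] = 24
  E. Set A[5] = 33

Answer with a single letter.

Answer: A

Derivation:
Option A: A[1] 44->-12, delta=-56, new_sum=127+(-56)=71 <-- matches target
Option B: A[4] 16->34, delta=18, new_sum=127+(18)=145
Option C: A[2] 28->46, delta=18, new_sum=127+(18)=145
Option D: A[3] 21->24, delta=3, new_sum=127+(3)=130
Option E: A[5] 29->33, delta=4, new_sum=127+(4)=131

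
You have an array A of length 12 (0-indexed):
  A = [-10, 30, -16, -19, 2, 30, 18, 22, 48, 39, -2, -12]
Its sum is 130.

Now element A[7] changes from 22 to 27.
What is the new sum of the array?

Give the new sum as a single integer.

Old value at index 7: 22
New value at index 7: 27
Delta = 27 - 22 = 5
New sum = old_sum + delta = 130 + (5) = 135

Answer: 135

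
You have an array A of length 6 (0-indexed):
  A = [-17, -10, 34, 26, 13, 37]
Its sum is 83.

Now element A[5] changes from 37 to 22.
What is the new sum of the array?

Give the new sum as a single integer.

Old value at index 5: 37
New value at index 5: 22
Delta = 22 - 37 = -15
New sum = old_sum + delta = 83 + (-15) = 68

Answer: 68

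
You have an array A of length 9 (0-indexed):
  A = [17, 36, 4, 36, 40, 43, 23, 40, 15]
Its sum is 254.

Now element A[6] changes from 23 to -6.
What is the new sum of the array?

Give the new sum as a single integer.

Answer: 225

Derivation:
Old value at index 6: 23
New value at index 6: -6
Delta = -6 - 23 = -29
New sum = old_sum + delta = 254 + (-29) = 225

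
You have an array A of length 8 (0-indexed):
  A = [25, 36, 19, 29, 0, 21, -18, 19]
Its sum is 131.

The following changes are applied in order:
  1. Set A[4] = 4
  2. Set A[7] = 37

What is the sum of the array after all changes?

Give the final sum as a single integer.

Answer: 153

Derivation:
Initial sum: 131
Change 1: A[4] 0 -> 4, delta = 4, sum = 135
Change 2: A[7] 19 -> 37, delta = 18, sum = 153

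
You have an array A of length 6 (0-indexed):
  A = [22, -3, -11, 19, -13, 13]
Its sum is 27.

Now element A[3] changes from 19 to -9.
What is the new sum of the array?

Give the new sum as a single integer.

Old value at index 3: 19
New value at index 3: -9
Delta = -9 - 19 = -28
New sum = old_sum + delta = 27 + (-28) = -1

Answer: -1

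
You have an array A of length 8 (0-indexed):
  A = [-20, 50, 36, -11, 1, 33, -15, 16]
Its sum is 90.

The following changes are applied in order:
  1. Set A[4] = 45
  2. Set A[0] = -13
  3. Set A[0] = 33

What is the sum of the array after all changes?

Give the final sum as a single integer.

Answer: 187

Derivation:
Initial sum: 90
Change 1: A[4] 1 -> 45, delta = 44, sum = 134
Change 2: A[0] -20 -> -13, delta = 7, sum = 141
Change 3: A[0] -13 -> 33, delta = 46, sum = 187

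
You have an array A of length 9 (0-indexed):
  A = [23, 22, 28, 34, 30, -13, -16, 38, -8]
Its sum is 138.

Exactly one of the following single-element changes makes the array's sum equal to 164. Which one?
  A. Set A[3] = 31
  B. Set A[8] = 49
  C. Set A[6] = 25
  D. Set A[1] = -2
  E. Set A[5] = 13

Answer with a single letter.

Option A: A[3] 34->31, delta=-3, new_sum=138+(-3)=135
Option B: A[8] -8->49, delta=57, new_sum=138+(57)=195
Option C: A[6] -16->25, delta=41, new_sum=138+(41)=179
Option D: A[1] 22->-2, delta=-24, new_sum=138+(-24)=114
Option E: A[5] -13->13, delta=26, new_sum=138+(26)=164 <-- matches target

Answer: E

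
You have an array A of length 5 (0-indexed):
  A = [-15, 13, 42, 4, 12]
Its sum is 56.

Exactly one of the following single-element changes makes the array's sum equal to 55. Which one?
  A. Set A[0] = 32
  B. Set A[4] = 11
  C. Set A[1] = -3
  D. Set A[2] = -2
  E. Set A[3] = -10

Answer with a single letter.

Answer: B

Derivation:
Option A: A[0] -15->32, delta=47, new_sum=56+(47)=103
Option B: A[4] 12->11, delta=-1, new_sum=56+(-1)=55 <-- matches target
Option C: A[1] 13->-3, delta=-16, new_sum=56+(-16)=40
Option D: A[2] 42->-2, delta=-44, new_sum=56+(-44)=12
Option E: A[3] 4->-10, delta=-14, new_sum=56+(-14)=42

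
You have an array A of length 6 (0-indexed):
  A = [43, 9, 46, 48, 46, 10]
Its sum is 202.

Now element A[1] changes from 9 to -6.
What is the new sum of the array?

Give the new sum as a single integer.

Answer: 187

Derivation:
Old value at index 1: 9
New value at index 1: -6
Delta = -6 - 9 = -15
New sum = old_sum + delta = 202 + (-15) = 187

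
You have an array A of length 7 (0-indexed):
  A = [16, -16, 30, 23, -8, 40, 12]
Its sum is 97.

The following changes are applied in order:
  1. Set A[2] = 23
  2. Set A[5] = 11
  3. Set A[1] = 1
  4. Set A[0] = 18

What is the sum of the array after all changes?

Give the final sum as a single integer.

Initial sum: 97
Change 1: A[2] 30 -> 23, delta = -7, sum = 90
Change 2: A[5] 40 -> 11, delta = -29, sum = 61
Change 3: A[1] -16 -> 1, delta = 17, sum = 78
Change 4: A[0] 16 -> 18, delta = 2, sum = 80

Answer: 80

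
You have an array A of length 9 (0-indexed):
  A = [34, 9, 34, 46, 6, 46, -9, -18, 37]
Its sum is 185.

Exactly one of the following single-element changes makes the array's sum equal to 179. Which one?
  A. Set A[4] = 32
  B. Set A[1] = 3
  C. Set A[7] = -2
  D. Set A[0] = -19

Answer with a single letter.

Answer: B

Derivation:
Option A: A[4] 6->32, delta=26, new_sum=185+(26)=211
Option B: A[1] 9->3, delta=-6, new_sum=185+(-6)=179 <-- matches target
Option C: A[7] -18->-2, delta=16, new_sum=185+(16)=201
Option D: A[0] 34->-19, delta=-53, new_sum=185+(-53)=132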